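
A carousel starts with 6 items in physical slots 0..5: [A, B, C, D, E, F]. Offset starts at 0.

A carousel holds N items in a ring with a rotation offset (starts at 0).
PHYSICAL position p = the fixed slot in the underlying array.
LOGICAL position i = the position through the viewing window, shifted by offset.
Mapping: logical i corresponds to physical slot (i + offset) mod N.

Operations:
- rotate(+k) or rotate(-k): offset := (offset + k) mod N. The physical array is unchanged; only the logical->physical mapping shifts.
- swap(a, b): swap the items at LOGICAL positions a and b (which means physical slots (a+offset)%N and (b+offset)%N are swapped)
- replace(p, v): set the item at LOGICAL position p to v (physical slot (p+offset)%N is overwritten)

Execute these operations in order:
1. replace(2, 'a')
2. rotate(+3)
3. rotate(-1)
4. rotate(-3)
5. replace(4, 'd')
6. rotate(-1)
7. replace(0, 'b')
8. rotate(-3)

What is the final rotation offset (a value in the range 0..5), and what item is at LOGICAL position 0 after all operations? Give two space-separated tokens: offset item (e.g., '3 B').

After op 1 (replace(2, 'a')): offset=0, physical=[A,B,a,D,E,F], logical=[A,B,a,D,E,F]
After op 2 (rotate(+3)): offset=3, physical=[A,B,a,D,E,F], logical=[D,E,F,A,B,a]
After op 3 (rotate(-1)): offset=2, physical=[A,B,a,D,E,F], logical=[a,D,E,F,A,B]
After op 4 (rotate(-3)): offset=5, physical=[A,B,a,D,E,F], logical=[F,A,B,a,D,E]
After op 5 (replace(4, 'd')): offset=5, physical=[A,B,a,d,E,F], logical=[F,A,B,a,d,E]
After op 6 (rotate(-1)): offset=4, physical=[A,B,a,d,E,F], logical=[E,F,A,B,a,d]
After op 7 (replace(0, 'b')): offset=4, physical=[A,B,a,d,b,F], logical=[b,F,A,B,a,d]
After op 8 (rotate(-3)): offset=1, physical=[A,B,a,d,b,F], logical=[B,a,d,b,F,A]

Answer: 1 B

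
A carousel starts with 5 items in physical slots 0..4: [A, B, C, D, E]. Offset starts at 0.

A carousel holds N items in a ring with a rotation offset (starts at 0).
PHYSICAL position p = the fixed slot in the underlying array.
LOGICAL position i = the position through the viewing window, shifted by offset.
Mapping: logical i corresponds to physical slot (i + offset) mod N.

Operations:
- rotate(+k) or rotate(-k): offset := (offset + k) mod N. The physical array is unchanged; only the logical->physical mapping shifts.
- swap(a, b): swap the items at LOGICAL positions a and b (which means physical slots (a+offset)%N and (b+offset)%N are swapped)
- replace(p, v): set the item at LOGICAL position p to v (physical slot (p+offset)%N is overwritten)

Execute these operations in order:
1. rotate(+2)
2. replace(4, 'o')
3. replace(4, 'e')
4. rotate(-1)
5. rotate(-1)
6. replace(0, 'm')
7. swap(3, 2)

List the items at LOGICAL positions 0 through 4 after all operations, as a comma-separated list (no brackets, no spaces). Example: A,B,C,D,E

After op 1 (rotate(+2)): offset=2, physical=[A,B,C,D,E], logical=[C,D,E,A,B]
After op 2 (replace(4, 'o')): offset=2, physical=[A,o,C,D,E], logical=[C,D,E,A,o]
After op 3 (replace(4, 'e')): offset=2, physical=[A,e,C,D,E], logical=[C,D,E,A,e]
After op 4 (rotate(-1)): offset=1, physical=[A,e,C,D,E], logical=[e,C,D,E,A]
After op 5 (rotate(-1)): offset=0, physical=[A,e,C,D,E], logical=[A,e,C,D,E]
After op 6 (replace(0, 'm')): offset=0, physical=[m,e,C,D,E], logical=[m,e,C,D,E]
After op 7 (swap(3, 2)): offset=0, physical=[m,e,D,C,E], logical=[m,e,D,C,E]

Answer: m,e,D,C,E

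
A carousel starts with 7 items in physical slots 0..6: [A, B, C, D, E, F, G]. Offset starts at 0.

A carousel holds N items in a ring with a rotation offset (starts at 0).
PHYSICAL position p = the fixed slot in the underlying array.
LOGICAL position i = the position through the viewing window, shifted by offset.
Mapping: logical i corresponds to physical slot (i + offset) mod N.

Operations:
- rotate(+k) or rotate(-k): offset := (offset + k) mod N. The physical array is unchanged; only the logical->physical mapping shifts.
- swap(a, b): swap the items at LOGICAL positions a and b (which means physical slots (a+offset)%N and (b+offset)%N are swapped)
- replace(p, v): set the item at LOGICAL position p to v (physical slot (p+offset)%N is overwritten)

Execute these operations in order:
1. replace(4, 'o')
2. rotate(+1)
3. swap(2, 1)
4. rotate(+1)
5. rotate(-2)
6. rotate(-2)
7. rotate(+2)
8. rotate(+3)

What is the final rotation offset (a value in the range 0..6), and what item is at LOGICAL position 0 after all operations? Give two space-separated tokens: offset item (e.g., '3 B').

Answer: 3 C

Derivation:
After op 1 (replace(4, 'o')): offset=0, physical=[A,B,C,D,o,F,G], logical=[A,B,C,D,o,F,G]
After op 2 (rotate(+1)): offset=1, physical=[A,B,C,D,o,F,G], logical=[B,C,D,o,F,G,A]
After op 3 (swap(2, 1)): offset=1, physical=[A,B,D,C,o,F,G], logical=[B,D,C,o,F,G,A]
After op 4 (rotate(+1)): offset=2, physical=[A,B,D,C,o,F,G], logical=[D,C,o,F,G,A,B]
After op 5 (rotate(-2)): offset=0, physical=[A,B,D,C,o,F,G], logical=[A,B,D,C,o,F,G]
After op 6 (rotate(-2)): offset=5, physical=[A,B,D,C,o,F,G], logical=[F,G,A,B,D,C,o]
After op 7 (rotate(+2)): offset=0, physical=[A,B,D,C,o,F,G], logical=[A,B,D,C,o,F,G]
After op 8 (rotate(+3)): offset=3, physical=[A,B,D,C,o,F,G], logical=[C,o,F,G,A,B,D]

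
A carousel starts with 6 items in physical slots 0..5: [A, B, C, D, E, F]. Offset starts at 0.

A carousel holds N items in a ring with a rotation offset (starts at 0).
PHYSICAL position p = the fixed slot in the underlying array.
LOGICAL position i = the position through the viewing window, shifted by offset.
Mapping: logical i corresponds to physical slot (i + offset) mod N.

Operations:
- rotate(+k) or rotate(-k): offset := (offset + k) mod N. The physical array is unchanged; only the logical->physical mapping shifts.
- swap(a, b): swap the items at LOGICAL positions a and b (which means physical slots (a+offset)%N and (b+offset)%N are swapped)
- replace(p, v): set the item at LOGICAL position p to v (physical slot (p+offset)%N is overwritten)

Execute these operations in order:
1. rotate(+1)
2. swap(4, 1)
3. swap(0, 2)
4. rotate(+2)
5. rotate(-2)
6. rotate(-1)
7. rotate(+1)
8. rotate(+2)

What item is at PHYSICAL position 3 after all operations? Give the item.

After op 1 (rotate(+1)): offset=1, physical=[A,B,C,D,E,F], logical=[B,C,D,E,F,A]
After op 2 (swap(4, 1)): offset=1, physical=[A,B,F,D,E,C], logical=[B,F,D,E,C,A]
After op 3 (swap(0, 2)): offset=1, physical=[A,D,F,B,E,C], logical=[D,F,B,E,C,A]
After op 4 (rotate(+2)): offset=3, physical=[A,D,F,B,E,C], logical=[B,E,C,A,D,F]
After op 5 (rotate(-2)): offset=1, physical=[A,D,F,B,E,C], logical=[D,F,B,E,C,A]
After op 6 (rotate(-1)): offset=0, physical=[A,D,F,B,E,C], logical=[A,D,F,B,E,C]
After op 7 (rotate(+1)): offset=1, physical=[A,D,F,B,E,C], logical=[D,F,B,E,C,A]
After op 8 (rotate(+2)): offset=3, physical=[A,D,F,B,E,C], logical=[B,E,C,A,D,F]

Answer: B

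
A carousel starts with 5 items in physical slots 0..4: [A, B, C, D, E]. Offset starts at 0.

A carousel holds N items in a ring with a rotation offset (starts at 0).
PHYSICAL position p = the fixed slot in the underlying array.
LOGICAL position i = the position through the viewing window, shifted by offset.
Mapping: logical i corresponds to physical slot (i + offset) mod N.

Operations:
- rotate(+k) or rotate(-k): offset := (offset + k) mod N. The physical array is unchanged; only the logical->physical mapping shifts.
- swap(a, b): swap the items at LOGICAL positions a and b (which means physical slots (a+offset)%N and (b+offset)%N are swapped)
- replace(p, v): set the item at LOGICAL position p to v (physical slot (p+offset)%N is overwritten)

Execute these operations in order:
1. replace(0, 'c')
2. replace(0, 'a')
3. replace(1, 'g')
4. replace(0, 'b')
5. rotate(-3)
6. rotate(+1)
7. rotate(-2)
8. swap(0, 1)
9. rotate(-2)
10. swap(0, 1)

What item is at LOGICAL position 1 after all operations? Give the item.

Answer: E

Derivation:
After op 1 (replace(0, 'c')): offset=0, physical=[c,B,C,D,E], logical=[c,B,C,D,E]
After op 2 (replace(0, 'a')): offset=0, physical=[a,B,C,D,E], logical=[a,B,C,D,E]
After op 3 (replace(1, 'g')): offset=0, physical=[a,g,C,D,E], logical=[a,g,C,D,E]
After op 4 (replace(0, 'b')): offset=0, physical=[b,g,C,D,E], logical=[b,g,C,D,E]
After op 5 (rotate(-3)): offset=2, physical=[b,g,C,D,E], logical=[C,D,E,b,g]
After op 6 (rotate(+1)): offset=3, physical=[b,g,C,D,E], logical=[D,E,b,g,C]
After op 7 (rotate(-2)): offset=1, physical=[b,g,C,D,E], logical=[g,C,D,E,b]
After op 8 (swap(0, 1)): offset=1, physical=[b,C,g,D,E], logical=[C,g,D,E,b]
After op 9 (rotate(-2)): offset=4, physical=[b,C,g,D,E], logical=[E,b,C,g,D]
After op 10 (swap(0, 1)): offset=4, physical=[E,C,g,D,b], logical=[b,E,C,g,D]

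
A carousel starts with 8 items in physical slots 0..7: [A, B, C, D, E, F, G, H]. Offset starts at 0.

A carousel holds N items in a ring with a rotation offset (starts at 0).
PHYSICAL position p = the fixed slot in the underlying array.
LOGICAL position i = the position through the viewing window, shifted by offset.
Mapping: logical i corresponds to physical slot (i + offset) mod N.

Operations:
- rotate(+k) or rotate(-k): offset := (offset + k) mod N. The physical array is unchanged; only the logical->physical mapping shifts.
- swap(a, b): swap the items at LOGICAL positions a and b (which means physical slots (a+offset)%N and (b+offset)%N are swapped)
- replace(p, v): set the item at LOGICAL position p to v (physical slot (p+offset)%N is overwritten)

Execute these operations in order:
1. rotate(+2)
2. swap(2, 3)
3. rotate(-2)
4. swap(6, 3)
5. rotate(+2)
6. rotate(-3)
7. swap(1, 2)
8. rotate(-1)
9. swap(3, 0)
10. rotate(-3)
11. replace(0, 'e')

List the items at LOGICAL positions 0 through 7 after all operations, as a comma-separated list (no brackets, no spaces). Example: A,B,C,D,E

Answer: e,F,E,A,H,B,D,C

Derivation:
After op 1 (rotate(+2)): offset=2, physical=[A,B,C,D,E,F,G,H], logical=[C,D,E,F,G,H,A,B]
After op 2 (swap(2, 3)): offset=2, physical=[A,B,C,D,F,E,G,H], logical=[C,D,F,E,G,H,A,B]
After op 3 (rotate(-2)): offset=0, physical=[A,B,C,D,F,E,G,H], logical=[A,B,C,D,F,E,G,H]
After op 4 (swap(6, 3)): offset=0, physical=[A,B,C,G,F,E,D,H], logical=[A,B,C,G,F,E,D,H]
After op 5 (rotate(+2)): offset=2, physical=[A,B,C,G,F,E,D,H], logical=[C,G,F,E,D,H,A,B]
After op 6 (rotate(-3)): offset=7, physical=[A,B,C,G,F,E,D,H], logical=[H,A,B,C,G,F,E,D]
After op 7 (swap(1, 2)): offset=7, physical=[B,A,C,G,F,E,D,H], logical=[H,B,A,C,G,F,E,D]
After op 8 (rotate(-1)): offset=6, physical=[B,A,C,G,F,E,D,H], logical=[D,H,B,A,C,G,F,E]
After op 9 (swap(3, 0)): offset=6, physical=[B,D,C,G,F,E,A,H], logical=[A,H,B,D,C,G,F,E]
After op 10 (rotate(-3)): offset=3, physical=[B,D,C,G,F,E,A,H], logical=[G,F,E,A,H,B,D,C]
After op 11 (replace(0, 'e')): offset=3, physical=[B,D,C,e,F,E,A,H], logical=[e,F,E,A,H,B,D,C]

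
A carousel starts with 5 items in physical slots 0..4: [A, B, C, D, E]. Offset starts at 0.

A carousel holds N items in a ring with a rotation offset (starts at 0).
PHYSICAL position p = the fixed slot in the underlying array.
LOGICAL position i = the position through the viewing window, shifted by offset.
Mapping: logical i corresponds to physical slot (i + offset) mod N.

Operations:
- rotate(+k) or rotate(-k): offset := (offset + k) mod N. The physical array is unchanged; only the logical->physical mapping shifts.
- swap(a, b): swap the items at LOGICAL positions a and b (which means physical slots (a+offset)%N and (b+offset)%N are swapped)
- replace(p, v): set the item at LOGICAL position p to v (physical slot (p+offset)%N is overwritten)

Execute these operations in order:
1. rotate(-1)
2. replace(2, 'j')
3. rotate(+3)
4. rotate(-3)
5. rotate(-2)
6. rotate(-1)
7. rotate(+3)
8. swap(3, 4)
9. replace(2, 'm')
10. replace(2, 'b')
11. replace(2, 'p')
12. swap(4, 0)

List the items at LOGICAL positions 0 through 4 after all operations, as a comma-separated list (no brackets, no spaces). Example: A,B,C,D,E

After op 1 (rotate(-1)): offset=4, physical=[A,B,C,D,E], logical=[E,A,B,C,D]
After op 2 (replace(2, 'j')): offset=4, physical=[A,j,C,D,E], logical=[E,A,j,C,D]
After op 3 (rotate(+3)): offset=2, physical=[A,j,C,D,E], logical=[C,D,E,A,j]
After op 4 (rotate(-3)): offset=4, physical=[A,j,C,D,E], logical=[E,A,j,C,D]
After op 5 (rotate(-2)): offset=2, physical=[A,j,C,D,E], logical=[C,D,E,A,j]
After op 6 (rotate(-1)): offset=1, physical=[A,j,C,D,E], logical=[j,C,D,E,A]
After op 7 (rotate(+3)): offset=4, physical=[A,j,C,D,E], logical=[E,A,j,C,D]
After op 8 (swap(3, 4)): offset=4, physical=[A,j,D,C,E], logical=[E,A,j,D,C]
After op 9 (replace(2, 'm')): offset=4, physical=[A,m,D,C,E], logical=[E,A,m,D,C]
After op 10 (replace(2, 'b')): offset=4, physical=[A,b,D,C,E], logical=[E,A,b,D,C]
After op 11 (replace(2, 'p')): offset=4, physical=[A,p,D,C,E], logical=[E,A,p,D,C]
After op 12 (swap(4, 0)): offset=4, physical=[A,p,D,E,C], logical=[C,A,p,D,E]

Answer: C,A,p,D,E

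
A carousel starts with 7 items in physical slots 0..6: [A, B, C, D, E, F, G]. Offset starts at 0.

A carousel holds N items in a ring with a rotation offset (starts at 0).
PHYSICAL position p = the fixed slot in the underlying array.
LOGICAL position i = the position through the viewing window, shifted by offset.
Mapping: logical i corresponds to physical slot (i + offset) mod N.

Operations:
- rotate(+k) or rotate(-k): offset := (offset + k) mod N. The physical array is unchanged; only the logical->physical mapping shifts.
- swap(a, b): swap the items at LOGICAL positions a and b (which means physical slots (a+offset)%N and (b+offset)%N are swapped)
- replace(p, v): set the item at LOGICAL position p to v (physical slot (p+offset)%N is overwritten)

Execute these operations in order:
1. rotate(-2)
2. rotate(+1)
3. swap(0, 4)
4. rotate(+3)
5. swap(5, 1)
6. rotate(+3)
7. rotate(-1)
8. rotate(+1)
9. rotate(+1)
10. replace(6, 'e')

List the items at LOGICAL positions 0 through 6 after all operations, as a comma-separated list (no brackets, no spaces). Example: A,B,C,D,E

Answer: D,G,B,C,A,E,e

Derivation:
After op 1 (rotate(-2)): offset=5, physical=[A,B,C,D,E,F,G], logical=[F,G,A,B,C,D,E]
After op 2 (rotate(+1)): offset=6, physical=[A,B,C,D,E,F,G], logical=[G,A,B,C,D,E,F]
After op 3 (swap(0, 4)): offset=6, physical=[A,B,C,G,E,F,D], logical=[D,A,B,C,G,E,F]
After op 4 (rotate(+3)): offset=2, physical=[A,B,C,G,E,F,D], logical=[C,G,E,F,D,A,B]
After op 5 (swap(5, 1)): offset=2, physical=[G,B,C,A,E,F,D], logical=[C,A,E,F,D,G,B]
After op 6 (rotate(+3)): offset=5, physical=[G,B,C,A,E,F,D], logical=[F,D,G,B,C,A,E]
After op 7 (rotate(-1)): offset=4, physical=[G,B,C,A,E,F,D], logical=[E,F,D,G,B,C,A]
After op 8 (rotate(+1)): offset=5, physical=[G,B,C,A,E,F,D], logical=[F,D,G,B,C,A,E]
After op 9 (rotate(+1)): offset=6, physical=[G,B,C,A,E,F,D], logical=[D,G,B,C,A,E,F]
After op 10 (replace(6, 'e')): offset=6, physical=[G,B,C,A,E,e,D], logical=[D,G,B,C,A,E,e]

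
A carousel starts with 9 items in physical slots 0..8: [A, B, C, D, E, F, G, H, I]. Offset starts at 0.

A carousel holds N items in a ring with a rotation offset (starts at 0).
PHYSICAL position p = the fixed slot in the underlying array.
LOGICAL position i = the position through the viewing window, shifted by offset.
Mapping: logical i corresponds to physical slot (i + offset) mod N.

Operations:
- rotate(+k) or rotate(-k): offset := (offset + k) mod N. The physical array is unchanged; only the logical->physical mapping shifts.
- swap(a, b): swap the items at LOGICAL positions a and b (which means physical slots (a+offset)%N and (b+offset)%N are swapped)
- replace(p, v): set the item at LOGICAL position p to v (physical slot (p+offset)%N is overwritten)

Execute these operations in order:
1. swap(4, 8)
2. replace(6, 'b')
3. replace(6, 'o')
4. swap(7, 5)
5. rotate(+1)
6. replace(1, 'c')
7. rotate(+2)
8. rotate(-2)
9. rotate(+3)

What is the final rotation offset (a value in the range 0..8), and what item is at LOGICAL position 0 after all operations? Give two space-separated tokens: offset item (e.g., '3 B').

After op 1 (swap(4, 8)): offset=0, physical=[A,B,C,D,I,F,G,H,E], logical=[A,B,C,D,I,F,G,H,E]
After op 2 (replace(6, 'b')): offset=0, physical=[A,B,C,D,I,F,b,H,E], logical=[A,B,C,D,I,F,b,H,E]
After op 3 (replace(6, 'o')): offset=0, physical=[A,B,C,D,I,F,o,H,E], logical=[A,B,C,D,I,F,o,H,E]
After op 4 (swap(7, 5)): offset=0, physical=[A,B,C,D,I,H,o,F,E], logical=[A,B,C,D,I,H,o,F,E]
After op 5 (rotate(+1)): offset=1, physical=[A,B,C,D,I,H,o,F,E], logical=[B,C,D,I,H,o,F,E,A]
After op 6 (replace(1, 'c')): offset=1, physical=[A,B,c,D,I,H,o,F,E], logical=[B,c,D,I,H,o,F,E,A]
After op 7 (rotate(+2)): offset=3, physical=[A,B,c,D,I,H,o,F,E], logical=[D,I,H,o,F,E,A,B,c]
After op 8 (rotate(-2)): offset=1, physical=[A,B,c,D,I,H,o,F,E], logical=[B,c,D,I,H,o,F,E,A]
After op 9 (rotate(+3)): offset=4, physical=[A,B,c,D,I,H,o,F,E], logical=[I,H,o,F,E,A,B,c,D]

Answer: 4 I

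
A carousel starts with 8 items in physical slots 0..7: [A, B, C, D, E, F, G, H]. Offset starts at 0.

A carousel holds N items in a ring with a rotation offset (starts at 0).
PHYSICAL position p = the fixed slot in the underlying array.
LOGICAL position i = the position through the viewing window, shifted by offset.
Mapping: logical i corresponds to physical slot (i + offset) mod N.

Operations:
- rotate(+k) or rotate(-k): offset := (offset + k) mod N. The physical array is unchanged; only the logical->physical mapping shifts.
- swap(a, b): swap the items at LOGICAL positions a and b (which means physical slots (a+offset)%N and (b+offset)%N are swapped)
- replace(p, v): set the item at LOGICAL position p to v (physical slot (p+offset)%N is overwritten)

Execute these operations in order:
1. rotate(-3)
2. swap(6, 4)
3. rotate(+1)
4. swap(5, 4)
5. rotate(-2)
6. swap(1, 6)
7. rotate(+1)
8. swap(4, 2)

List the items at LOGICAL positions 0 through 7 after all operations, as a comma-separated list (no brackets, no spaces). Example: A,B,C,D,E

Answer: B,G,D,A,H,F,C,E

Derivation:
After op 1 (rotate(-3)): offset=5, physical=[A,B,C,D,E,F,G,H], logical=[F,G,H,A,B,C,D,E]
After op 2 (swap(6, 4)): offset=5, physical=[A,D,C,B,E,F,G,H], logical=[F,G,H,A,D,C,B,E]
After op 3 (rotate(+1)): offset=6, physical=[A,D,C,B,E,F,G,H], logical=[G,H,A,D,C,B,E,F]
After op 4 (swap(5, 4)): offset=6, physical=[A,D,B,C,E,F,G,H], logical=[G,H,A,D,B,C,E,F]
After op 5 (rotate(-2)): offset=4, physical=[A,D,B,C,E,F,G,H], logical=[E,F,G,H,A,D,B,C]
After op 6 (swap(1, 6)): offset=4, physical=[A,D,F,C,E,B,G,H], logical=[E,B,G,H,A,D,F,C]
After op 7 (rotate(+1)): offset=5, physical=[A,D,F,C,E,B,G,H], logical=[B,G,H,A,D,F,C,E]
After op 8 (swap(4, 2)): offset=5, physical=[A,H,F,C,E,B,G,D], logical=[B,G,D,A,H,F,C,E]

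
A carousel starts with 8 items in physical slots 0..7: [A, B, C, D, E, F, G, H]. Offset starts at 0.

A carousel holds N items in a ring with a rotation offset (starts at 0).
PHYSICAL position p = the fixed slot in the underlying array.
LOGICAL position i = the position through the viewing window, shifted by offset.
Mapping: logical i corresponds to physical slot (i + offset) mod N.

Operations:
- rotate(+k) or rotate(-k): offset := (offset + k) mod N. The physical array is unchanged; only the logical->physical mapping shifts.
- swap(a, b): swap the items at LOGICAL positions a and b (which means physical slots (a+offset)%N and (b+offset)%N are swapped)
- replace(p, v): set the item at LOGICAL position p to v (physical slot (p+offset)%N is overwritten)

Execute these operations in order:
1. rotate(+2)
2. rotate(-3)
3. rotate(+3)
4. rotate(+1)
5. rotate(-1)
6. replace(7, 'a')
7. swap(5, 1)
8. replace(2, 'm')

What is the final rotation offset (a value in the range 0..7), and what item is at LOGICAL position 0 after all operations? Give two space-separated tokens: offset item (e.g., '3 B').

After op 1 (rotate(+2)): offset=2, physical=[A,B,C,D,E,F,G,H], logical=[C,D,E,F,G,H,A,B]
After op 2 (rotate(-3)): offset=7, physical=[A,B,C,D,E,F,G,H], logical=[H,A,B,C,D,E,F,G]
After op 3 (rotate(+3)): offset=2, physical=[A,B,C,D,E,F,G,H], logical=[C,D,E,F,G,H,A,B]
After op 4 (rotate(+1)): offset=3, physical=[A,B,C,D,E,F,G,H], logical=[D,E,F,G,H,A,B,C]
After op 5 (rotate(-1)): offset=2, physical=[A,B,C,D,E,F,G,H], logical=[C,D,E,F,G,H,A,B]
After op 6 (replace(7, 'a')): offset=2, physical=[A,a,C,D,E,F,G,H], logical=[C,D,E,F,G,H,A,a]
After op 7 (swap(5, 1)): offset=2, physical=[A,a,C,H,E,F,G,D], logical=[C,H,E,F,G,D,A,a]
After op 8 (replace(2, 'm')): offset=2, physical=[A,a,C,H,m,F,G,D], logical=[C,H,m,F,G,D,A,a]

Answer: 2 C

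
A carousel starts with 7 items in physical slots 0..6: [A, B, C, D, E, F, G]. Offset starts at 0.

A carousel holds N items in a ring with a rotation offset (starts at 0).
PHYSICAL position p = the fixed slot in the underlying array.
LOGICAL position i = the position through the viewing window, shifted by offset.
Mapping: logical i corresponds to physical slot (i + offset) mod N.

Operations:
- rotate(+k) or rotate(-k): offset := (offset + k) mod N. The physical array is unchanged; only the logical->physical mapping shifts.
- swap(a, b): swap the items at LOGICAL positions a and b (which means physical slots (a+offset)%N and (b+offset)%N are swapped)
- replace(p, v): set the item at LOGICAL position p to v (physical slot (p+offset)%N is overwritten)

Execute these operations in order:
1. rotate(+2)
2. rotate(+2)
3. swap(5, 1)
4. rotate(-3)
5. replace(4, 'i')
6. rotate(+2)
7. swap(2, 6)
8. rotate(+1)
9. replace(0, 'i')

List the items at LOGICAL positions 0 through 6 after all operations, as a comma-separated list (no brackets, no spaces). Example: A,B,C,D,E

Answer: i,F,G,A,B,i,D

Derivation:
After op 1 (rotate(+2)): offset=2, physical=[A,B,C,D,E,F,G], logical=[C,D,E,F,G,A,B]
After op 2 (rotate(+2)): offset=4, physical=[A,B,C,D,E,F,G], logical=[E,F,G,A,B,C,D]
After op 3 (swap(5, 1)): offset=4, physical=[A,B,F,D,E,C,G], logical=[E,C,G,A,B,F,D]
After op 4 (rotate(-3)): offset=1, physical=[A,B,F,D,E,C,G], logical=[B,F,D,E,C,G,A]
After op 5 (replace(4, 'i')): offset=1, physical=[A,B,F,D,E,i,G], logical=[B,F,D,E,i,G,A]
After op 6 (rotate(+2)): offset=3, physical=[A,B,F,D,E,i,G], logical=[D,E,i,G,A,B,F]
After op 7 (swap(2, 6)): offset=3, physical=[A,B,i,D,E,F,G], logical=[D,E,F,G,A,B,i]
After op 8 (rotate(+1)): offset=4, physical=[A,B,i,D,E,F,G], logical=[E,F,G,A,B,i,D]
After op 9 (replace(0, 'i')): offset=4, physical=[A,B,i,D,i,F,G], logical=[i,F,G,A,B,i,D]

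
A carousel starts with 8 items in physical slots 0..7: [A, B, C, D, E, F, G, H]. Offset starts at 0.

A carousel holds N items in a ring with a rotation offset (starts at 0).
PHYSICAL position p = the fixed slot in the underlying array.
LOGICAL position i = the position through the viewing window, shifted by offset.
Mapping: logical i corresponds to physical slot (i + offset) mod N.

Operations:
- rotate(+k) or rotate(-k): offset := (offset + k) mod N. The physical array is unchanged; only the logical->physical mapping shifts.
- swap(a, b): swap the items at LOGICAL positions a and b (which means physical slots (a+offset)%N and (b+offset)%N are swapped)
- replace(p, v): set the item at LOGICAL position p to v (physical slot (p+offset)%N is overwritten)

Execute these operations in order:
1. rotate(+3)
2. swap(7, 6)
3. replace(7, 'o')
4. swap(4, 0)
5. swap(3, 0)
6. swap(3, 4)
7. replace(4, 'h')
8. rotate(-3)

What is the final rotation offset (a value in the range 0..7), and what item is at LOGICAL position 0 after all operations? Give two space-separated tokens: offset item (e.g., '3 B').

Answer: 0 A

Derivation:
After op 1 (rotate(+3)): offset=3, physical=[A,B,C,D,E,F,G,H], logical=[D,E,F,G,H,A,B,C]
After op 2 (swap(7, 6)): offset=3, physical=[A,C,B,D,E,F,G,H], logical=[D,E,F,G,H,A,C,B]
After op 3 (replace(7, 'o')): offset=3, physical=[A,C,o,D,E,F,G,H], logical=[D,E,F,G,H,A,C,o]
After op 4 (swap(4, 0)): offset=3, physical=[A,C,o,H,E,F,G,D], logical=[H,E,F,G,D,A,C,o]
After op 5 (swap(3, 0)): offset=3, physical=[A,C,o,G,E,F,H,D], logical=[G,E,F,H,D,A,C,o]
After op 6 (swap(3, 4)): offset=3, physical=[A,C,o,G,E,F,D,H], logical=[G,E,F,D,H,A,C,o]
After op 7 (replace(4, 'h')): offset=3, physical=[A,C,o,G,E,F,D,h], logical=[G,E,F,D,h,A,C,o]
After op 8 (rotate(-3)): offset=0, physical=[A,C,o,G,E,F,D,h], logical=[A,C,o,G,E,F,D,h]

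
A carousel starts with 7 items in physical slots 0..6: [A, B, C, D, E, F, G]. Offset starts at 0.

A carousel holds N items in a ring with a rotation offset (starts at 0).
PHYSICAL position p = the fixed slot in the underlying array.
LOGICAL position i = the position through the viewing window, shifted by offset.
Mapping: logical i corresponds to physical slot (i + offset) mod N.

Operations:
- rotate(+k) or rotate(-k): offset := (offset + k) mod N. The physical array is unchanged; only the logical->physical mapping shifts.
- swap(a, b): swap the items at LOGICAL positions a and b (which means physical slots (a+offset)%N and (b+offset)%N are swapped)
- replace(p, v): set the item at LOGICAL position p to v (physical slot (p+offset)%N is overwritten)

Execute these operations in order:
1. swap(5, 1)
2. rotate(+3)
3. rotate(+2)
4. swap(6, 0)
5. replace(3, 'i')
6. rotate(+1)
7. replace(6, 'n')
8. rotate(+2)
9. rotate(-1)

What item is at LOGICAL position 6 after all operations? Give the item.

Answer: G

Derivation:
After op 1 (swap(5, 1)): offset=0, physical=[A,F,C,D,E,B,G], logical=[A,F,C,D,E,B,G]
After op 2 (rotate(+3)): offset=3, physical=[A,F,C,D,E,B,G], logical=[D,E,B,G,A,F,C]
After op 3 (rotate(+2)): offset=5, physical=[A,F,C,D,E,B,G], logical=[B,G,A,F,C,D,E]
After op 4 (swap(6, 0)): offset=5, physical=[A,F,C,D,B,E,G], logical=[E,G,A,F,C,D,B]
After op 5 (replace(3, 'i')): offset=5, physical=[A,i,C,D,B,E,G], logical=[E,G,A,i,C,D,B]
After op 6 (rotate(+1)): offset=6, physical=[A,i,C,D,B,E,G], logical=[G,A,i,C,D,B,E]
After op 7 (replace(6, 'n')): offset=6, physical=[A,i,C,D,B,n,G], logical=[G,A,i,C,D,B,n]
After op 8 (rotate(+2)): offset=1, physical=[A,i,C,D,B,n,G], logical=[i,C,D,B,n,G,A]
After op 9 (rotate(-1)): offset=0, physical=[A,i,C,D,B,n,G], logical=[A,i,C,D,B,n,G]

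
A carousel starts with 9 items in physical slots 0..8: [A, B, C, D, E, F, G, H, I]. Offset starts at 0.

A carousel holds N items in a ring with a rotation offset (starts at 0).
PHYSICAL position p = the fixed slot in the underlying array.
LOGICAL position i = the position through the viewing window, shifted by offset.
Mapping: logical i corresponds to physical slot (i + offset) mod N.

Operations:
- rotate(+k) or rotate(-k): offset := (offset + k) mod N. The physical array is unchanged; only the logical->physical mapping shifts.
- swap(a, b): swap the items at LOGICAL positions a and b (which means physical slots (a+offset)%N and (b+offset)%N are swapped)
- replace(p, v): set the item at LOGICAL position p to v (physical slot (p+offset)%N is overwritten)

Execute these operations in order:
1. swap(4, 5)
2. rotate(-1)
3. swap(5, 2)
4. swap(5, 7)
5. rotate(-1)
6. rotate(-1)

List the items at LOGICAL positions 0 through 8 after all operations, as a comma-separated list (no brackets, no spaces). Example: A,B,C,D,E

Answer: B,H,I,A,F,C,D,G,E

Derivation:
After op 1 (swap(4, 5)): offset=0, physical=[A,B,C,D,F,E,G,H,I], logical=[A,B,C,D,F,E,G,H,I]
After op 2 (rotate(-1)): offset=8, physical=[A,B,C,D,F,E,G,H,I], logical=[I,A,B,C,D,F,E,G,H]
After op 3 (swap(5, 2)): offset=8, physical=[A,F,C,D,B,E,G,H,I], logical=[I,A,F,C,D,B,E,G,H]
After op 4 (swap(5, 7)): offset=8, physical=[A,F,C,D,G,E,B,H,I], logical=[I,A,F,C,D,G,E,B,H]
After op 5 (rotate(-1)): offset=7, physical=[A,F,C,D,G,E,B,H,I], logical=[H,I,A,F,C,D,G,E,B]
After op 6 (rotate(-1)): offset=6, physical=[A,F,C,D,G,E,B,H,I], logical=[B,H,I,A,F,C,D,G,E]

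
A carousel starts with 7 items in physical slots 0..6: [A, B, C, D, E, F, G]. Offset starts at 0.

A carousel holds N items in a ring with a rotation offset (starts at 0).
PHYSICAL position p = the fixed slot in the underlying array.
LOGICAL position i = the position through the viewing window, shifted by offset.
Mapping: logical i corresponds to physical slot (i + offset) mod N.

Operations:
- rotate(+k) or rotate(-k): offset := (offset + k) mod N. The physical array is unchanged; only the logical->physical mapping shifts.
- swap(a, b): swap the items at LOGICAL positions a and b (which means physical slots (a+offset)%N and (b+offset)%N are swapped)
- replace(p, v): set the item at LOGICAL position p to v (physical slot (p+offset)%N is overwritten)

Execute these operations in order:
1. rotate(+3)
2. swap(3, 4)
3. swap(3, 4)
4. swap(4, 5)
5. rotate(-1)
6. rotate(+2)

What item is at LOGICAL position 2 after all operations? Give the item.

After op 1 (rotate(+3)): offset=3, physical=[A,B,C,D,E,F,G], logical=[D,E,F,G,A,B,C]
After op 2 (swap(3, 4)): offset=3, physical=[G,B,C,D,E,F,A], logical=[D,E,F,A,G,B,C]
After op 3 (swap(3, 4)): offset=3, physical=[A,B,C,D,E,F,G], logical=[D,E,F,G,A,B,C]
After op 4 (swap(4, 5)): offset=3, physical=[B,A,C,D,E,F,G], logical=[D,E,F,G,B,A,C]
After op 5 (rotate(-1)): offset=2, physical=[B,A,C,D,E,F,G], logical=[C,D,E,F,G,B,A]
After op 6 (rotate(+2)): offset=4, physical=[B,A,C,D,E,F,G], logical=[E,F,G,B,A,C,D]

Answer: G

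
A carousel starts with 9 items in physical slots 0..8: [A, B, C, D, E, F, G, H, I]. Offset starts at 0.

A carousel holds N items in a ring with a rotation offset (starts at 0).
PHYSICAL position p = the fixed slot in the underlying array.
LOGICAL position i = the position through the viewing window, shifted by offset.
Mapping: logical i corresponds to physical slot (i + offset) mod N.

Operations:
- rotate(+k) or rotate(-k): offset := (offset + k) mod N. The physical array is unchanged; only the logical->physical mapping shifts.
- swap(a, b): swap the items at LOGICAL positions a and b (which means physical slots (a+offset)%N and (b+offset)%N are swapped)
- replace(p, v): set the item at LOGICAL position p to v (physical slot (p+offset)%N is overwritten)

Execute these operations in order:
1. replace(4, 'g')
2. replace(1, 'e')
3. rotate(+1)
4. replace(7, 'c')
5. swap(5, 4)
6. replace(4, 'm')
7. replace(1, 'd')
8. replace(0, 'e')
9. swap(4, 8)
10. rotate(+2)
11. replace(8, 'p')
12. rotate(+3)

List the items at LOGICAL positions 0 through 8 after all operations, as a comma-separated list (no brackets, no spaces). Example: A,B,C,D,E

Answer: F,H,c,m,e,p,D,g,A

Derivation:
After op 1 (replace(4, 'g')): offset=0, physical=[A,B,C,D,g,F,G,H,I], logical=[A,B,C,D,g,F,G,H,I]
After op 2 (replace(1, 'e')): offset=0, physical=[A,e,C,D,g,F,G,H,I], logical=[A,e,C,D,g,F,G,H,I]
After op 3 (rotate(+1)): offset=1, physical=[A,e,C,D,g,F,G,H,I], logical=[e,C,D,g,F,G,H,I,A]
After op 4 (replace(7, 'c')): offset=1, physical=[A,e,C,D,g,F,G,H,c], logical=[e,C,D,g,F,G,H,c,A]
After op 5 (swap(5, 4)): offset=1, physical=[A,e,C,D,g,G,F,H,c], logical=[e,C,D,g,G,F,H,c,A]
After op 6 (replace(4, 'm')): offset=1, physical=[A,e,C,D,g,m,F,H,c], logical=[e,C,D,g,m,F,H,c,A]
After op 7 (replace(1, 'd')): offset=1, physical=[A,e,d,D,g,m,F,H,c], logical=[e,d,D,g,m,F,H,c,A]
After op 8 (replace(0, 'e')): offset=1, physical=[A,e,d,D,g,m,F,H,c], logical=[e,d,D,g,m,F,H,c,A]
After op 9 (swap(4, 8)): offset=1, physical=[m,e,d,D,g,A,F,H,c], logical=[e,d,D,g,A,F,H,c,m]
After op 10 (rotate(+2)): offset=3, physical=[m,e,d,D,g,A,F,H,c], logical=[D,g,A,F,H,c,m,e,d]
After op 11 (replace(8, 'p')): offset=3, physical=[m,e,p,D,g,A,F,H,c], logical=[D,g,A,F,H,c,m,e,p]
After op 12 (rotate(+3)): offset=6, physical=[m,e,p,D,g,A,F,H,c], logical=[F,H,c,m,e,p,D,g,A]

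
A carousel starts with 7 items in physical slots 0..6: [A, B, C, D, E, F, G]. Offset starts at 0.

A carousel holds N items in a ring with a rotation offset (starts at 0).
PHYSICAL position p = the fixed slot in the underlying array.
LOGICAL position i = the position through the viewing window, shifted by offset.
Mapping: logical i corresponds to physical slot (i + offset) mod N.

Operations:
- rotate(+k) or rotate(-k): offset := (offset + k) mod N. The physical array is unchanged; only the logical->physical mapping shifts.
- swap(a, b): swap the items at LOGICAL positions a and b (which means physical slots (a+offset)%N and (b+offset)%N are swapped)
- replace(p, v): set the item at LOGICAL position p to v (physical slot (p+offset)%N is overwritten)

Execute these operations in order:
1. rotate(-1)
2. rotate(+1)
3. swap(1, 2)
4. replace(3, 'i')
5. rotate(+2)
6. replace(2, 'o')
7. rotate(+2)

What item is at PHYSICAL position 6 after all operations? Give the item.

After op 1 (rotate(-1)): offset=6, physical=[A,B,C,D,E,F,G], logical=[G,A,B,C,D,E,F]
After op 2 (rotate(+1)): offset=0, physical=[A,B,C,D,E,F,G], logical=[A,B,C,D,E,F,G]
After op 3 (swap(1, 2)): offset=0, physical=[A,C,B,D,E,F,G], logical=[A,C,B,D,E,F,G]
After op 4 (replace(3, 'i')): offset=0, physical=[A,C,B,i,E,F,G], logical=[A,C,B,i,E,F,G]
After op 5 (rotate(+2)): offset=2, physical=[A,C,B,i,E,F,G], logical=[B,i,E,F,G,A,C]
After op 6 (replace(2, 'o')): offset=2, physical=[A,C,B,i,o,F,G], logical=[B,i,o,F,G,A,C]
After op 7 (rotate(+2)): offset=4, physical=[A,C,B,i,o,F,G], logical=[o,F,G,A,C,B,i]

Answer: G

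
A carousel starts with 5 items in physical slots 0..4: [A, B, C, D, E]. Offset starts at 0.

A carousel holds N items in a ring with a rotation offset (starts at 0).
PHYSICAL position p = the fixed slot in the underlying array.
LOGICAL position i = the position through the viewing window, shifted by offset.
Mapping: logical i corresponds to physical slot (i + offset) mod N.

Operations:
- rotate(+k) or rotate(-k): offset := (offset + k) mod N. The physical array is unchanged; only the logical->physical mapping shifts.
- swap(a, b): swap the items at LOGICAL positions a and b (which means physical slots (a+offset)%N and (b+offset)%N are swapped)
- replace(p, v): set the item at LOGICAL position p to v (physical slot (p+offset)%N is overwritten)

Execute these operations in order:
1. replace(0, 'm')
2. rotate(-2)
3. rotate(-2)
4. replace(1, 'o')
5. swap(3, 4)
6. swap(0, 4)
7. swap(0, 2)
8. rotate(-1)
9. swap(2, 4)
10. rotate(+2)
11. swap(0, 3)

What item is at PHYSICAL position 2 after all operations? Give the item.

After op 1 (replace(0, 'm')): offset=0, physical=[m,B,C,D,E], logical=[m,B,C,D,E]
After op 2 (rotate(-2)): offset=3, physical=[m,B,C,D,E], logical=[D,E,m,B,C]
After op 3 (rotate(-2)): offset=1, physical=[m,B,C,D,E], logical=[B,C,D,E,m]
After op 4 (replace(1, 'o')): offset=1, physical=[m,B,o,D,E], logical=[B,o,D,E,m]
After op 5 (swap(3, 4)): offset=1, physical=[E,B,o,D,m], logical=[B,o,D,m,E]
After op 6 (swap(0, 4)): offset=1, physical=[B,E,o,D,m], logical=[E,o,D,m,B]
After op 7 (swap(0, 2)): offset=1, physical=[B,D,o,E,m], logical=[D,o,E,m,B]
After op 8 (rotate(-1)): offset=0, physical=[B,D,o,E,m], logical=[B,D,o,E,m]
After op 9 (swap(2, 4)): offset=0, physical=[B,D,m,E,o], logical=[B,D,m,E,o]
After op 10 (rotate(+2)): offset=2, physical=[B,D,m,E,o], logical=[m,E,o,B,D]
After op 11 (swap(0, 3)): offset=2, physical=[m,D,B,E,o], logical=[B,E,o,m,D]

Answer: B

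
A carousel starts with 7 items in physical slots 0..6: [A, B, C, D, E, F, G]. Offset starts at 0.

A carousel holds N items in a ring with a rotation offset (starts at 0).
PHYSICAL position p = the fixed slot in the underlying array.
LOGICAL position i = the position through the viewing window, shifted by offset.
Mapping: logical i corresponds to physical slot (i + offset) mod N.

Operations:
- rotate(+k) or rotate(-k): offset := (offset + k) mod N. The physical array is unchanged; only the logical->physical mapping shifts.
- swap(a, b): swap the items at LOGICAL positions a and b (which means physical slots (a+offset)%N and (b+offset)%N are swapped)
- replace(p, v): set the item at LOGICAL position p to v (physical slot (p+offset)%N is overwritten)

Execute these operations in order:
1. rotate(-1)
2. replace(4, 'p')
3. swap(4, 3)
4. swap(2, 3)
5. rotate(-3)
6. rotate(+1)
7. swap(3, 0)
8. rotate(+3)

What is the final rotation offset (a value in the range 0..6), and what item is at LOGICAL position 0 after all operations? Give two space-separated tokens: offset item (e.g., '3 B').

Answer: 0 E

Derivation:
After op 1 (rotate(-1)): offset=6, physical=[A,B,C,D,E,F,G], logical=[G,A,B,C,D,E,F]
After op 2 (replace(4, 'p')): offset=6, physical=[A,B,C,p,E,F,G], logical=[G,A,B,C,p,E,F]
After op 3 (swap(4, 3)): offset=6, physical=[A,B,p,C,E,F,G], logical=[G,A,B,p,C,E,F]
After op 4 (swap(2, 3)): offset=6, physical=[A,p,B,C,E,F,G], logical=[G,A,p,B,C,E,F]
After op 5 (rotate(-3)): offset=3, physical=[A,p,B,C,E,F,G], logical=[C,E,F,G,A,p,B]
After op 6 (rotate(+1)): offset=4, physical=[A,p,B,C,E,F,G], logical=[E,F,G,A,p,B,C]
After op 7 (swap(3, 0)): offset=4, physical=[E,p,B,C,A,F,G], logical=[A,F,G,E,p,B,C]
After op 8 (rotate(+3)): offset=0, physical=[E,p,B,C,A,F,G], logical=[E,p,B,C,A,F,G]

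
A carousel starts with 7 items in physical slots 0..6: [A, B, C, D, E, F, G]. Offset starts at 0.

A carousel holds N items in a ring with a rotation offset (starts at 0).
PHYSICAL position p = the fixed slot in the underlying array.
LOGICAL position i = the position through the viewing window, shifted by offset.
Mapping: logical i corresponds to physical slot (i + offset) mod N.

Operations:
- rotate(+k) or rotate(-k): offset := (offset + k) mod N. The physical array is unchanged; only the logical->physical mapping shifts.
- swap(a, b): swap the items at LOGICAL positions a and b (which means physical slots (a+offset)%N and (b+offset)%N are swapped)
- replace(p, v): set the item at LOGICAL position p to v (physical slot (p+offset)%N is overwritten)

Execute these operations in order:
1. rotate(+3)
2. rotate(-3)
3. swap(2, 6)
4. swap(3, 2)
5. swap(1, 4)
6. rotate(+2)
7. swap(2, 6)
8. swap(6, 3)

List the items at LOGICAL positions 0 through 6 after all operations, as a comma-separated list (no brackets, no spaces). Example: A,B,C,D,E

Answer: D,G,E,B,C,A,F

Derivation:
After op 1 (rotate(+3)): offset=3, physical=[A,B,C,D,E,F,G], logical=[D,E,F,G,A,B,C]
After op 2 (rotate(-3)): offset=0, physical=[A,B,C,D,E,F,G], logical=[A,B,C,D,E,F,G]
After op 3 (swap(2, 6)): offset=0, physical=[A,B,G,D,E,F,C], logical=[A,B,G,D,E,F,C]
After op 4 (swap(3, 2)): offset=0, physical=[A,B,D,G,E,F,C], logical=[A,B,D,G,E,F,C]
After op 5 (swap(1, 4)): offset=0, physical=[A,E,D,G,B,F,C], logical=[A,E,D,G,B,F,C]
After op 6 (rotate(+2)): offset=2, physical=[A,E,D,G,B,F,C], logical=[D,G,B,F,C,A,E]
After op 7 (swap(2, 6)): offset=2, physical=[A,B,D,G,E,F,C], logical=[D,G,E,F,C,A,B]
After op 8 (swap(6, 3)): offset=2, physical=[A,F,D,G,E,B,C], logical=[D,G,E,B,C,A,F]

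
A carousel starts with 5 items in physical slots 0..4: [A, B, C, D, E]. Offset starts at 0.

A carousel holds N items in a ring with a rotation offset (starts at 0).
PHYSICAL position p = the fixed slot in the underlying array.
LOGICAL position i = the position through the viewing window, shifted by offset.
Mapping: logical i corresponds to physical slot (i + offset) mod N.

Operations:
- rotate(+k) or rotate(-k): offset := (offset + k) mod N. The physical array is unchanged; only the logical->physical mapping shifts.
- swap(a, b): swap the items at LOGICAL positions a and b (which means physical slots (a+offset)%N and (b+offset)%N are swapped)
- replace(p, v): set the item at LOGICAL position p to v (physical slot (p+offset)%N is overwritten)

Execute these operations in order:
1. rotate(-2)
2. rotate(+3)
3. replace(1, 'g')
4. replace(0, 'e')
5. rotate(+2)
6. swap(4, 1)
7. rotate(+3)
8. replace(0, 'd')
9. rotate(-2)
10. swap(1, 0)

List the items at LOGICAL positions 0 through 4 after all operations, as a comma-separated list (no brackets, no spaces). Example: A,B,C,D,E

Answer: A,g,d,E,D

Derivation:
After op 1 (rotate(-2)): offset=3, physical=[A,B,C,D,E], logical=[D,E,A,B,C]
After op 2 (rotate(+3)): offset=1, physical=[A,B,C,D,E], logical=[B,C,D,E,A]
After op 3 (replace(1, 'g')): offset=1, physical=[A,B,g,D,E], logical=[B,g,D,E,A]
After op 4 (replace(0, 'e')): offset=1, physical=[A,e,g,D,E], logical=[e,g,D,E,A]
After op 5 (rotate(+2)): offset=3, physical=[A,e,g,D,E], logical=[D,E,A,e,g]
After op 6 (swap(4, 1)): offset=3, physical=[A,e,E,D,g], logical=[D,g,A,e,E]
After op 7 (rotate(+3)): offset=1, physical=[A,e,E,D,g], logical=[e,E,D,g,A]
After op 8 (replace(0, 'd')): offset=1, physical=[A,d,E,D,g], logical=[d,E,D,g,A]
After op 9 (rotate(-2)): offset=4, physical=[A,d,E,D,g], logical=[g,A,d,E,D]
After op 10 (swap(1, 0)): offset=4, physical=[g,d,E,D,A], logical=[A,g,d,E,D]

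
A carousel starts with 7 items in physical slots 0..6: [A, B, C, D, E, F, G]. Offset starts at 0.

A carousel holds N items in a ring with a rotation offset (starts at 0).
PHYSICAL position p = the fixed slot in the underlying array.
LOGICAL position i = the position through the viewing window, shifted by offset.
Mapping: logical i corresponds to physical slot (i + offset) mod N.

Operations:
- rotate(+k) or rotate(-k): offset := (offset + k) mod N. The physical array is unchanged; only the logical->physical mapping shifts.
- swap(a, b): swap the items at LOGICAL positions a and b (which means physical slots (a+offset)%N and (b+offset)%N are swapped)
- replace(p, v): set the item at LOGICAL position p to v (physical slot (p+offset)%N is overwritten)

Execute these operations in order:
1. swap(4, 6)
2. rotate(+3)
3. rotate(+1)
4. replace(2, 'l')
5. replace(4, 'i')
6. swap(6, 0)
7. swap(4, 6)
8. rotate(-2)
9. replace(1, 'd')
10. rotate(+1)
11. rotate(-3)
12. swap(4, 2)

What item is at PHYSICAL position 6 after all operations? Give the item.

After op 1 (swap(4, 6)): offset=0, physical=[A,B,C,D,G,F,E], logical=[A,B,C,D,G,F,E]
After op 2 (rotate(+3)): offset=3, physical=[A,B,C,D,G,F,E], logical=[D,G,F,E,A,B,C]
After op 3 (rotate(+1)): offset=4, physical=[A,B,C,D,G,F,E], logical=[G,F,E,A,B,C,D]
After op 4 (replace(2, 'l')): offset=4, physical=[A,B,C,D,G,F,l], logical=[G,F,l,A,B,C,D]
After op 5 (replace(4, 'i')): offset=4, physical=[A,i,C,D,G,F,l], logical=[G,F,l,A,i,C,D]
After op 6 (swap(6, 0)): offset=4, physical=[A,i,C,G,D,F,l], logical=[D,F,l,A,i,C,G]
After op 7 (swap(4, 6)): offset=4, physical=[A,G,C,i,D,F,l], logical=[D,F,l,A,G,C,i]
After op 8 (rotate(-2)): offset=2, physical=[A,G,C,i,D,F,l], logical=[C,i,D,F,l,A,G]
After op 9 (replace(1, 'd')): offset=2, physical=[A,G,C,d,D,F,l], logical=[C,d,D,F,l,A,G]
After op 10 (rotate(+1)): offset=3, physical=[A,G,C,d,D,F,l], logical=[d,D,F,l,A,G,C]
After op 11 (rotate(-3)): offset=0, physical=[A,G,C,d,D,F,l], logical=[A,G,C,d,D,F,l]
After op 12 (swap(4, 2)): offset=0, physical=[A,G,D,d,C,F,l], logical=[A,G,D,d,C,F,l]

Answer: l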